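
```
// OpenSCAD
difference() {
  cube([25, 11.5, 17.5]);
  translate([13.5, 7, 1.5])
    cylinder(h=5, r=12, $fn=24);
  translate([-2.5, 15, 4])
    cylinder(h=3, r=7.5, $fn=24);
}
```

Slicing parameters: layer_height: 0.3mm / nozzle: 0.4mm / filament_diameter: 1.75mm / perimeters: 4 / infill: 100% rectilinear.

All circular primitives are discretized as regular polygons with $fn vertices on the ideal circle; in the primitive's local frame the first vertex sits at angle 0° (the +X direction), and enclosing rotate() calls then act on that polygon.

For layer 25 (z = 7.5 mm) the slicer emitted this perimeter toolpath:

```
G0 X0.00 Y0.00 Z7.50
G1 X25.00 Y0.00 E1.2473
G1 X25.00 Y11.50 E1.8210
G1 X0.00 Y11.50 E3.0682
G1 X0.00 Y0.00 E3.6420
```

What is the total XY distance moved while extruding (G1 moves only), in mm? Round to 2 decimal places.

Sum the Euclidean lengths of each G1 segment: total = 73.00 mm.

73.00 mm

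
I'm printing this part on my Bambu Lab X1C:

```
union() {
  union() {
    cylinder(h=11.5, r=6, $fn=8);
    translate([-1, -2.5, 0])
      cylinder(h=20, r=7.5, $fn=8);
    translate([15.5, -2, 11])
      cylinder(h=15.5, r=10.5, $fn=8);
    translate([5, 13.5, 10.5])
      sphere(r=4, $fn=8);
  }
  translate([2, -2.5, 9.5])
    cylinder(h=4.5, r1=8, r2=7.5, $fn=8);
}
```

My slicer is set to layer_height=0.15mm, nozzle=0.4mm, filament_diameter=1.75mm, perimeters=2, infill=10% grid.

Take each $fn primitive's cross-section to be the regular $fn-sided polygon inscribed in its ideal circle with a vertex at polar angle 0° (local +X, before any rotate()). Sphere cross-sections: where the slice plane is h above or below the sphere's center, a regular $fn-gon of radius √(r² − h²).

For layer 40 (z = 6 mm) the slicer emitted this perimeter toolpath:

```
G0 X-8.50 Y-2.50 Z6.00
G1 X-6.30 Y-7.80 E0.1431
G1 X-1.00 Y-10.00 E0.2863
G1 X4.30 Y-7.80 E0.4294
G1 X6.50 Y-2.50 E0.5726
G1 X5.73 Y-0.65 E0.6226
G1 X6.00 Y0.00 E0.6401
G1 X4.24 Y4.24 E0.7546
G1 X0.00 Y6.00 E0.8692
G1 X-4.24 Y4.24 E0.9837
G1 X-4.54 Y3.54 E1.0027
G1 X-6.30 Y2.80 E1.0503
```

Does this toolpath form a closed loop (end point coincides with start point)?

no

Start point (G0): (-8.50, -2.50). End point (last G1): the path does not return to the start — open.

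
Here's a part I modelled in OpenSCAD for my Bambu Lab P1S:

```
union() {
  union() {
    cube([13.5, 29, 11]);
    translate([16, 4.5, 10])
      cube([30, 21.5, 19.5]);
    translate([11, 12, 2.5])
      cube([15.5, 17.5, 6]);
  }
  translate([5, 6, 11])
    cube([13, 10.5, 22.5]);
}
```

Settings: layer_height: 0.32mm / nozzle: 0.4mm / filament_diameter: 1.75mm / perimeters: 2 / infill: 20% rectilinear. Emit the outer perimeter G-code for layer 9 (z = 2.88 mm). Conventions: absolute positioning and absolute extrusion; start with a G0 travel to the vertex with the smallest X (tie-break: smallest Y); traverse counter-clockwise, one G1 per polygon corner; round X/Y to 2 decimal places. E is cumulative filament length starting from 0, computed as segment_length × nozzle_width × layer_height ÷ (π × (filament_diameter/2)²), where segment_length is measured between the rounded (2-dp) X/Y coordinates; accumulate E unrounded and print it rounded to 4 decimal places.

G0 X0.00 Y0.00 Z2.88
G1 X13.50 Y0.00 E0.7184
G1 X13.50 Y12.00 E1.3570
G1 X26.50 Y12.00 E2.0488
G1 X26.50 Y29.50 E2.9801
G1 X11.00 Y29.50 E3.8050
G1 X11.00 Y29.00 E3.8316
G1 X0.00 Y29.00 E4.4169
G1 X0.00 Y0.00 E5.9602

At z = 2.88 mm: the 13.5×29 cube contributes its full rectangle; the cube at (16, 4.5) is absent (z outside [10, 29.5]); the cube at (11, 12) (footprint 15.5×17.5) is included at this height; Combining (union): the regions partially overlap (shared area 42.50 mm²), so overlapping operands fuse into one piece — 1 connected region; the cube at (5, 6) does not reach this height (z outside [11, 33.5]); Merging all regions: only that combined region is present, so the union is just that shape — 1 connected region. The outline is a single polygon with 8 vertices. Extrusion per mm of travel: 0.4 × 0.32 / (π × 0.875²) = 0.053216. Accumulating E over each segment gives final E = 5.9602.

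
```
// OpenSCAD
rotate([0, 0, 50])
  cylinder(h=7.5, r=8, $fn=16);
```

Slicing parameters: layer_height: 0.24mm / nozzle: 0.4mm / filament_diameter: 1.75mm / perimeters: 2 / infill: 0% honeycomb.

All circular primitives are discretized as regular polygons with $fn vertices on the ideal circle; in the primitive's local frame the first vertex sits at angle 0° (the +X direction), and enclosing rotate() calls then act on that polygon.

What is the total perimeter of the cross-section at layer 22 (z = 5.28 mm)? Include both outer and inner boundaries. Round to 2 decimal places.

At z = 5.28 mm: the r=8 cylinder gives a regular 16-gon of circumradius 8 (constant along its height) (perimeter = 2·16·8.000·sin(180°/16) = 49.94 mm); (whole slice rotated 50° about Z — lengths, areas and connectivity unchanged). Overall, the cross-section is a single solid region. Total boundary length (outer) = 49.94 mm.

49.94 mm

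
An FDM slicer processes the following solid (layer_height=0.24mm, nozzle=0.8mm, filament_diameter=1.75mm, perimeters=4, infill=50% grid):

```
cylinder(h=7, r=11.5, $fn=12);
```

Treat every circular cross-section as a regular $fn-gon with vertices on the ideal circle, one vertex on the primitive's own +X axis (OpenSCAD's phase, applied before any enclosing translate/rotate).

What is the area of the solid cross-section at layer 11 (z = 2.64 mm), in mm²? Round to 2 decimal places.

396.75 mm²

At z = 2.64 mm: the r=11.5 cylinder contributes a regular 12-gon of circumradius 11.5 (area = (12/2)·11.500²·sin(360°/12) = 396.75 mm²). Overall, the cross-section is a single solid region. Net area = 396.75 mm².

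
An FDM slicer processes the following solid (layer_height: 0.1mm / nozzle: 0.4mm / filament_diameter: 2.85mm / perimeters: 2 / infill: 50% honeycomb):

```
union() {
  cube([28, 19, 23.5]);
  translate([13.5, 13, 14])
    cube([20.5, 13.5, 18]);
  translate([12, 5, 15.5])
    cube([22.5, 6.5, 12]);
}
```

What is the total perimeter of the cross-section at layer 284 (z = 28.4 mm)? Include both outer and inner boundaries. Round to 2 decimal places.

At z = 28.4 mm: the cube is not intersected at this z (z outside [0, 23.5]); the 20.5×13.5 cube at (13.5, 13) contributes its full rectangle (perimeter 68.00 mm); the cube at (12, 5) is absent (z outside [15.5, 27.5]); Combining (union): only the 20.5×13.5 cube at (13.5, 13) is present, so the union is just that shape — boundary = 68.00 mm. Overall, the cross-section is a single solid region. Total boundary length (outer) = 68.00 mm.

68.00 mm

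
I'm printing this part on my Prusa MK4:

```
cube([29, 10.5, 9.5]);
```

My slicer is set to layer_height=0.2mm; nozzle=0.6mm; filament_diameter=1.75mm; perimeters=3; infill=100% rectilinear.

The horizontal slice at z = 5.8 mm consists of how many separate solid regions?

At z = 5.8 mm: the cube (footprint 29×10.5) is included at this height. The result has 1 disconnected region.

1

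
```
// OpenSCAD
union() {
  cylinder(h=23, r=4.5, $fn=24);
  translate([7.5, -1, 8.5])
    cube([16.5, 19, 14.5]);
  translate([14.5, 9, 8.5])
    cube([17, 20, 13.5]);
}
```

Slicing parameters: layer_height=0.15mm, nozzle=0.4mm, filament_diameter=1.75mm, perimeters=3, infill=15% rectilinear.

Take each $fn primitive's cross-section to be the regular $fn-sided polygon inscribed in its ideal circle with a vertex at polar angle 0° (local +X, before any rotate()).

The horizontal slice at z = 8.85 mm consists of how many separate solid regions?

At z = 8.85 mm: the r=4.5 cylinder gives a regular 24-gon of circumradius 4.5 (constant along its height); the 16.5×19 cube at (7.5, -1) contributes its full rectangle; the cube at (14.5, 9) is present — its section is the full 17×20 rectangle; Merging all regions: the regions partially overlap (shared area 85.50 mm²), so overlapping operands fuse into one piece — 2 connected regions. The result has 2 disconnected regions.

2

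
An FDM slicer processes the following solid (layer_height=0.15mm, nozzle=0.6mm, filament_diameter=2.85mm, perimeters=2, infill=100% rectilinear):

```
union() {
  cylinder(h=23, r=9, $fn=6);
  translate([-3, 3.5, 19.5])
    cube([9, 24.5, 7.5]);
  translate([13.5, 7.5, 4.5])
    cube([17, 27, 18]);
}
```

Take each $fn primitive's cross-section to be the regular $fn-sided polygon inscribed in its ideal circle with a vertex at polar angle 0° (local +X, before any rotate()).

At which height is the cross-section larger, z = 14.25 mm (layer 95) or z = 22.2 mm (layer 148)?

layer 148 (z = 22.2 mm)

Layer 95 (z = 14.25): the r=9 cylinder contributes a regular 6-gon of circumradius 9 (area = (6/2)·9.000²·sin(360°/6) = 210.44 mm²); the cube at (-3, 3.5) is absent (z outside [19.5, 27]); the cube at (13.5, 7.5) (footprint 17×27) is included at this height (area 459.00 mm²); Merging all regions: the 2 present regions are separate (no shared area or edge), so areas and boundary lengths simply add and each stays a separate island — area = 669.44 mm². So its area = 669.44 mm². Layer 148 (z = 22.2): the cylinder: section is a regular 6-gon, circumradius r=9 (area = (6/2)·9.000²·sin(360°/6) = 210.44 mm²); the cube at (-3, 3.5) is present — its section is the full 9×24.5 rectangle (area 220.50 mm²); the cube at (13.5, 7.5) is present — its section is the full 17×27 rectangle (area 459.00 mm²); Taking the union: the regions partially overlap — summed areas 889.94 mm² minus the doubly-counted overlap 36.70 mm² gives 853.24 mm² — area = 853.24 mm². So its area = 853.24 mm². Layer 148 is larger (853.24 vs 669.44 mm²).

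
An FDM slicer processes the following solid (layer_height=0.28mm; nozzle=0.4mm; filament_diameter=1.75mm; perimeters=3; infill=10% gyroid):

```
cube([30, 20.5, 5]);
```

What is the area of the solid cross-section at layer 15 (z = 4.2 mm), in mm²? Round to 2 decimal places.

At z = 4.2 mm: the cube is present — its section is the full 30×20.5 rectangle (area 615.00 mm²). Overall, the cross-section is a single solid region. Net area = 615.00 mm².

615.00 mm²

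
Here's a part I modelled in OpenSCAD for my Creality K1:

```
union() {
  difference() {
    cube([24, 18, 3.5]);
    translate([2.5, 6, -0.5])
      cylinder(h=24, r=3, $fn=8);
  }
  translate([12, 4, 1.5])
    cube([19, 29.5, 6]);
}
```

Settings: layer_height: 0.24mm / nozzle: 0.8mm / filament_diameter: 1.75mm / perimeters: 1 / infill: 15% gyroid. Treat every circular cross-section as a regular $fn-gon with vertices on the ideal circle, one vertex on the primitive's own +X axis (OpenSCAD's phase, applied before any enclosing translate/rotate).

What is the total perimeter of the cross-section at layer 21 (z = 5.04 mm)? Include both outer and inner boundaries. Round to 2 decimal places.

97.00 mm

At z = 5.04 mm: the cube is not intersected at this z (z outside [0, 3.5]); the r=3 cylinder at (2.5, 6) gives a regular 8-gon of circumradius 3 (constant along its height) (perimeter = 2·8·3.000·sin(180°/8) = 18.37 mm); Taking the first minus the rest: the first operand is absent here, so nothing remains; the cube at (12, 4) is present — its section is the full 19×29.5 rectangle (perimeter 97.00 mm); Merging all regions: only the 19×29.5 cube at (12, 4) is present, so the union is just that shape — boundary = 97.00 mm. Overall, the cross-section is a single solid region. Total boundary length (outer) = 97.00 mm.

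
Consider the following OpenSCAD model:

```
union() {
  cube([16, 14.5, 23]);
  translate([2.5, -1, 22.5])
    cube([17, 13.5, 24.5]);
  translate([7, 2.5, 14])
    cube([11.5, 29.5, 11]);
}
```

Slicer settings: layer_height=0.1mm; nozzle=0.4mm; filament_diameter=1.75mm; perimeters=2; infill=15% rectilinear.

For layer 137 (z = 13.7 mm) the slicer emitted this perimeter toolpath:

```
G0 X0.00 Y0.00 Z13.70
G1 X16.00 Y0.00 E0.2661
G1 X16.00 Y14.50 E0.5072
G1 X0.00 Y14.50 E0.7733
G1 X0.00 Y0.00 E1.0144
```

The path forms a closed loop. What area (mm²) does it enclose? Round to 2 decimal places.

Apply the shoelace formula to the sequence of (X, Y) vertices; enclosed area = 232.00 mm².

232.00 mm²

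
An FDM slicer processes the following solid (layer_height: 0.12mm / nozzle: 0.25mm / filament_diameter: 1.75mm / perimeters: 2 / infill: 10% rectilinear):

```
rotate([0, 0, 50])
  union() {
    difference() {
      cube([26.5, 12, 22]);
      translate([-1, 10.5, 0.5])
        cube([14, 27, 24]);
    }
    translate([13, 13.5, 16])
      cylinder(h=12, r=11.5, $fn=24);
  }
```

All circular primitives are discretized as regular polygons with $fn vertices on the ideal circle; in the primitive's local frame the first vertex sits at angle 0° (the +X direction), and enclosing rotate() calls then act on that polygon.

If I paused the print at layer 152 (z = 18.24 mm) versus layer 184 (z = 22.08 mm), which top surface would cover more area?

layer 152 (z = 18.24 mm)

Layer 152 (z = 18.24): the cube is present — its section is the full 26.5×12 rectangle (area 318.00 mm²); the cube at (-1, 10.5) (footprint 14×27) is included at this height (area 378.00 mm²); Subtracting the remaining from the first: starting from the 26.5×12 cube (318.00 mm²), the 14×27 cube at (-1, 10.5) partially overlaps it — only the 19.50 mm² overlap (of its 378.00 mm²) is removed, clipping the outline — area = 298.50 mm²; the r=11.5 cylinder at (13, 13.5) gives a regular 24-gon of circumradius 11.5 (constant along its height) (area = (24/2)·11.500²·sin(360°/24) = 410.75 mm²); Combining (union): the regions partially overlap — summed areas 709.25 mm² minus the doubly-counted overlap 154.36 mm² gives 554.88 mm² — area = 554.88 mm²; (rotated 50° about Z; rotation is an isometry so areas/perimeters/island counts are preserved). So its area = 554.88 mm². Layer 184 (z = 22.08): the cube is absent (z outside [0, 22]); the 14×27 cube at (-1, 10.5) contributes its full rectangle (area 378.00 mm²); After the difference (first − rest): the first operand is absent here, so nothing remains; the cylinder at (13, 13.5): section is a regular 24-gon, circumradius r=11.5 (area = (24/2)·11.500²·sin(360°/24) = 410.75 mm²); Taking the union: only the r=11.5 cylinder at (13, 13.5) is present, so the union is just that shape — area = 410.75 mm²; (whole slice rotated 50° about Z — lengths, areas and connectivity unchanged). So its area = 410.75 mm². Layer 152 is larger (554.88 vs 410.75 mm²).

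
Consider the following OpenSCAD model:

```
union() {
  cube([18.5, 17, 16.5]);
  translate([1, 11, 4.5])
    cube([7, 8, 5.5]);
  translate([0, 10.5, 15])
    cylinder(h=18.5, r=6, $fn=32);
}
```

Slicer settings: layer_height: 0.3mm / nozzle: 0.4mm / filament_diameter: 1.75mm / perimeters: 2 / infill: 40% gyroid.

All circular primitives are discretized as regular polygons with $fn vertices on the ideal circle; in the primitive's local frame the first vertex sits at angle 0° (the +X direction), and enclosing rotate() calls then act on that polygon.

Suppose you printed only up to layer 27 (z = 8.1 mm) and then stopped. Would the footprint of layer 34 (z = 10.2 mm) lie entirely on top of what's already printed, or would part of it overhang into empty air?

entirely on top

Compare the two slices. At z = 8.1: the 18.5×17 cube contributes its full rectangle (area 314.50 mm²); the cube at (1, 11) (footprint 7×8) is included at this height (area 56.00 mm²); the cylinder at (0, 10.5) is not intersected at this z (z outside [15, 33.5]); Merging all regions: the regions partially overlap — summed areas 370.50 mm² minus the doubly-counted overlap 42.00 mm² gives 328.50 mm² — area = 328.50 mm². At z = 10.2: the cube (footprint 18.5×17) is included at this height (area 314.50 mm²); the cube at (1, 11) is absent (z outside [4.5, 10]); the cylinder at (0, 10.5) is absent (z outside [15, 33.5]); Merging all regions: only the 18.5×17 cube is present, so the union is just that shape — area = 314.50 mm². Checking containment: the cross-section at z = 10.2 is a subset of the cross-section at z = 8.1.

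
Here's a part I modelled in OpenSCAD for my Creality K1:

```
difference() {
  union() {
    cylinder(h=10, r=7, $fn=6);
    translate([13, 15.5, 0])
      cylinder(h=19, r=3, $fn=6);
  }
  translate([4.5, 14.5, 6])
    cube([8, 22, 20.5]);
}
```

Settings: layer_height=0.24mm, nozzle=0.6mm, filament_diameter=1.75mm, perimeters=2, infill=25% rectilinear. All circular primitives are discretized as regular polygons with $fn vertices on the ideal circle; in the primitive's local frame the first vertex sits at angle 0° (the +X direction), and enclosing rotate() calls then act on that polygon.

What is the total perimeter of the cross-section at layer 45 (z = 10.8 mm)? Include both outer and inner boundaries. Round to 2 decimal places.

18.37 mm

At z = 10.8 mm: the cylinder is absent (z outside [0, 10]); the r=3 cylinder at (13, 15.5) gives a regular 6-gon of circumradius 3 (constant along its height) (perimeter = 2·6·3.000·sin(180°/6) = 18.00 mm); Taking the union: only the r=3 cylinder at (13, 15.5) is present, so the union is just that shape — boundary = 18.00 mm; the 8×22 cube at (4.5, 14.5) contributes its full rectangle (perimeter 60.00 mm); Subtracting the remaining from the first: starting from that combined region, the 8×22 cube at (4.5, 14.5) partially overlaps it — only the 6.76 mm² overlap (of its 176.00 mm²) is removed, clipping the outline — boundary = 18.37 mm. Overall, the cross-section is a single solid region. Total boundary length (outer) = 18.37 mm.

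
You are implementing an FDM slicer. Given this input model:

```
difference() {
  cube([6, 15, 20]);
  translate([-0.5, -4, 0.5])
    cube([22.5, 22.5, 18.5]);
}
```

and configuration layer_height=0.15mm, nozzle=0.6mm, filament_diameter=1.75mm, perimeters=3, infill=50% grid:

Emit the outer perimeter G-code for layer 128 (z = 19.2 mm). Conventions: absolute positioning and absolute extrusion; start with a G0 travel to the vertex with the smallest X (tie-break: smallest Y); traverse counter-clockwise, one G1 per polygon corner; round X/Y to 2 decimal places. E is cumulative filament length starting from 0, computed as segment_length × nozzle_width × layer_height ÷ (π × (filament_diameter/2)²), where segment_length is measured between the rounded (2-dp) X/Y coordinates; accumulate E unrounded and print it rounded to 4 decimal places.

G0 X0.00 Y0.00 Z19.20
G1 X6.00 Y0.00 E0.2245
G1 X6.00 Y15.00 E0.7858
G1 X0.00 Y15.00 E1.0103
G1 X0.00 Y0.00 E1.5715

At z = 19.2 mm: the cube (footprint 6×15) is included at this height; the cube at (-0.5, -4) is not intersected at this z (z outside [0.5, 19]); Subtracting the remaining from the first: none of the subtracted shapes is present at this height, so the 6×15 cube is unchanged — 1 connected region. The outline is a single polygon with 4 vertices. Extrusion per mm of travel: 0.6 × 0.15 / (π × 0.875²) = 0.037418. Accumulating E over each segment gives final E = 1.5715.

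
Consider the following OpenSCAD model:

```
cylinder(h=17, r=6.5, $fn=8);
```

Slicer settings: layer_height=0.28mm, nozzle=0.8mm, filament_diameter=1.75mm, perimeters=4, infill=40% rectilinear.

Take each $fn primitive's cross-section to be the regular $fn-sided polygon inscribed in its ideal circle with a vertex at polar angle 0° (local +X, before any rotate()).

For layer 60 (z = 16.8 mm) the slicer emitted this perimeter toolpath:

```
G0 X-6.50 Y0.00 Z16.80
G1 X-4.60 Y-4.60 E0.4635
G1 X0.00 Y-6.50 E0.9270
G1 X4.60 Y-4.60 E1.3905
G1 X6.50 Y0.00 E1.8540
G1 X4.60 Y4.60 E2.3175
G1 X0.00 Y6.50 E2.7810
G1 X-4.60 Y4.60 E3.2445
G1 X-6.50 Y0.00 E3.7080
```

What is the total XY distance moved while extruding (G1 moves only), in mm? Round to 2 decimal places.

Sum the Euclidean lengths of each G1 segment: total = 39.82 mm.

39.82 mm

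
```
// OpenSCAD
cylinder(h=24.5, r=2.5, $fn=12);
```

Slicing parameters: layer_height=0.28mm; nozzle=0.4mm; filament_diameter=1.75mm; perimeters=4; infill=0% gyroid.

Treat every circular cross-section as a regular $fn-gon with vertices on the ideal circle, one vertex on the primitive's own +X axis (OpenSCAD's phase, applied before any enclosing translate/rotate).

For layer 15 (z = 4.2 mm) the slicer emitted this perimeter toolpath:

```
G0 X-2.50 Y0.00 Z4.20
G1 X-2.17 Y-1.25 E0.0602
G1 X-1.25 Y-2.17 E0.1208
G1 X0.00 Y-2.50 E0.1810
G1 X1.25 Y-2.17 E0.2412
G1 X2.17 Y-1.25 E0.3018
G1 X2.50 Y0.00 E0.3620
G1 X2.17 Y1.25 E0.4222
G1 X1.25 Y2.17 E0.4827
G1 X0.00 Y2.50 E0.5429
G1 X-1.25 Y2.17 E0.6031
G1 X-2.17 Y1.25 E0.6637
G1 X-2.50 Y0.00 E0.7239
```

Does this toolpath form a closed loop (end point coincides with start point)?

yes

Start point (G0): (-2.50, 0.00). End point (last G1): the path returns to the start — closed.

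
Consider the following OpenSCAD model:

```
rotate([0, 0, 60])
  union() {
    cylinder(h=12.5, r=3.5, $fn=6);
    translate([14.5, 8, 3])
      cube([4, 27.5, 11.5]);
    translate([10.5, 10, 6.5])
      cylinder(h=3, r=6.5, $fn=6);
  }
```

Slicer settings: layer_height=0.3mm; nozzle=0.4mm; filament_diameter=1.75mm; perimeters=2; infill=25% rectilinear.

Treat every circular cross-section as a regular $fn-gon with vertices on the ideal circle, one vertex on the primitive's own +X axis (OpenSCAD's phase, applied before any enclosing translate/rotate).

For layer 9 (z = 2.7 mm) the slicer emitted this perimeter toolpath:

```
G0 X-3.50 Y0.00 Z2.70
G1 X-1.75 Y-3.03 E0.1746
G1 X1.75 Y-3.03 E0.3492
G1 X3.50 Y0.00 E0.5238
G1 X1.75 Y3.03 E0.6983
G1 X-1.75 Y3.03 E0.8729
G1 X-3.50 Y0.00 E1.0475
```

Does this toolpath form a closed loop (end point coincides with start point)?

yes

Start point (G0): (-3.50, 0.00). End point (last G1): the path returns to the start — closed.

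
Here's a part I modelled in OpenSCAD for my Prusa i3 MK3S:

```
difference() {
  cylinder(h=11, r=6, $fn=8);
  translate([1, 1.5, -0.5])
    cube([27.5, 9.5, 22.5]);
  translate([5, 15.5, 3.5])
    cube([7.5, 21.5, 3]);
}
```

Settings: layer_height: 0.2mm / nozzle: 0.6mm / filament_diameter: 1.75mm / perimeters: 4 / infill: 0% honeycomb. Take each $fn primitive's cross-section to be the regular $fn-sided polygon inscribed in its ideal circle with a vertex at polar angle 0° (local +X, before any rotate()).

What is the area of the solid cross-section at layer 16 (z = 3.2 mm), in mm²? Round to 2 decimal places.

At z = 3.2 mm: the r=6 cylinder contributes a regular 8-gon of circumradius 6 (area = (8/2)·6.000²·sin(360°/8) = 101.82 mm²); the cube at (1, 1.5) (footprint 27.5×9.5) is included at this height (area 261.25 mm²); the cube at (5, 15.5) is not intersected at this z (z outside [3.5, 6.5]); Taking the first minus the rest: starting from the r=6 cylinder (101.82 mm²), the 27.5×9.5 cube at (1, 1.5) partially overlaps it — only the 12.63 mm² overlap (of its 261.25 mm²) is removed, clipping the outline — area = 89.19 mm². Overall, the cross-section is a single solid region. Net area = 89.19 mm².

89.19 mm²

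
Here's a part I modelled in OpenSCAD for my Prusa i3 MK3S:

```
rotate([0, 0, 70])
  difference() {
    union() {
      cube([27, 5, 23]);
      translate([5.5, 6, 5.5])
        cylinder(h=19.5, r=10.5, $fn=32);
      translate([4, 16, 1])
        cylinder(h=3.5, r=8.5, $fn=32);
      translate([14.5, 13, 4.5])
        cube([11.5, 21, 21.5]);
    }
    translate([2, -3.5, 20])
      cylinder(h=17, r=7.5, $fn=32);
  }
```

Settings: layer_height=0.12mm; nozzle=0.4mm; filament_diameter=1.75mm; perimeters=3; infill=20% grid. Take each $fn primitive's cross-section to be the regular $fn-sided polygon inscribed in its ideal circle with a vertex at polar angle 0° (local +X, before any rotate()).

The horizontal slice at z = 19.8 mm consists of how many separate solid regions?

2

At z = 19.8 mm: the cube (footprint 27×5) is included at this height; the r=10.5 cylinder at (5.5, 6) contributes a regular 32-gon of circumradius 10.5; the cylinder at (4, 16) is not intersected at this z (z outside [1, 4.5]); the 11.5×21 cube at (14.5, 13) contributes its full rectangle; Taking the union: the regions partially overlap (shared area 76.22 mm²), so overlapping operands fuse into one piece — 2 connected regions; the cylinder at (2, -3.5) is absent (z outside [20, 37]); After the difference (first − rest): none of the subtracted shapes is present at this height, so that combined region is unchanged — 2 connected regions; (whole slice rotated 70° about Z — lengths, areas and connectivity unchanged). The result has 2 disconnected regions.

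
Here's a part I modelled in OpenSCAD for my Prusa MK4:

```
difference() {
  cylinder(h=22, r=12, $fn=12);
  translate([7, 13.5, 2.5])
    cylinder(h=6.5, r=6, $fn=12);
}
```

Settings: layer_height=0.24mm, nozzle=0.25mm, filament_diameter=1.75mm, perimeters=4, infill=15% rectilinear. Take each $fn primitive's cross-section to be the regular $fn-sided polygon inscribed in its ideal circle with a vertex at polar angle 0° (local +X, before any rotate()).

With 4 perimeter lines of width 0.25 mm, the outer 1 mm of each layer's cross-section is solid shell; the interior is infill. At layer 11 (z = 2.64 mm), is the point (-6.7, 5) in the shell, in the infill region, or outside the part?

At z = 2.64 mm: the r=12 cylinder contributes a regular 12-gon of circumradius 12; the r=6 cylinder at (7, 13.5) contributes a regular 12-gon of circumradius 6; Taking the first minus the rest: starting from the r=12 cylinder, the r=6 cylinder at (7, 13.5) partially overlaps it — only the 13.07 mm² overlap (of its 108.00 mm²) is removed, clipping the outline — 1 connected region. Overall, the cross-section is a single solid region. The nearest boundary edge runs (-10.39, 6.00)→(-6.00, 10.39); distance from the point to it = 3.32 mm. The point is inside the cross-section and 3.32 mm from the nearest boundary — more than the 1 mm shell width (4 × 0.25), so it's in the infill interior.

infill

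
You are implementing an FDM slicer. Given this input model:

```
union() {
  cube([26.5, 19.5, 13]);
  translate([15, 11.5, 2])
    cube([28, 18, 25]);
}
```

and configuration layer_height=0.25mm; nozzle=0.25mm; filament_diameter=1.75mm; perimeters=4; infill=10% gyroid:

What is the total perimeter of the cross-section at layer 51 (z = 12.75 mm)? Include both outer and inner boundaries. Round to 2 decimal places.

145.00 mm

At z = 12.75 mm: the cube (footprint 26.5×19.5) is included at this height (perimeter 92.00 mm); the 28×18 cube at (15, 11.5) contributes its full rectangle (perimeter 92.00 mm); Taking the union: the regions partially overlap (shared area 92.00 mm²), so the edge portions inside another operand are dropped and the merged outline is re-measured after clipping — boundary = 145.00 mm. Overall, the cross-section is a single solid region. Total boundary length (outer) = 145.00 mm.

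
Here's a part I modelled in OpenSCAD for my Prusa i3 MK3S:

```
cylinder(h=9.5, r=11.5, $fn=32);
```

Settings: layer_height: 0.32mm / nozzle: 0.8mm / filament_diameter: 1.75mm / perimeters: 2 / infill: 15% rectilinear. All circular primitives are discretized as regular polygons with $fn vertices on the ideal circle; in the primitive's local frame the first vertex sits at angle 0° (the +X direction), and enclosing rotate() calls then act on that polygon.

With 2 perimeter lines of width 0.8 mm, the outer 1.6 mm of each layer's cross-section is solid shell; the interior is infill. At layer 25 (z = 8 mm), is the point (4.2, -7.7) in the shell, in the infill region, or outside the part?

At z = 8 mm: the r=11.5 cylinder contributes a regular 32-gon of circumradius 11.5. Overall, the cross-section is a single solid region. The nearest boundary edge runs (4.40, -10.62)→(6.39, -9.56); distance from the point to it = 2.67 mm. The point is inside the cross-section and 2.67 mm from the nearest boundary — more than the 1.6 mm shell width (2 × 0.8), so it's in the infill interior.

infill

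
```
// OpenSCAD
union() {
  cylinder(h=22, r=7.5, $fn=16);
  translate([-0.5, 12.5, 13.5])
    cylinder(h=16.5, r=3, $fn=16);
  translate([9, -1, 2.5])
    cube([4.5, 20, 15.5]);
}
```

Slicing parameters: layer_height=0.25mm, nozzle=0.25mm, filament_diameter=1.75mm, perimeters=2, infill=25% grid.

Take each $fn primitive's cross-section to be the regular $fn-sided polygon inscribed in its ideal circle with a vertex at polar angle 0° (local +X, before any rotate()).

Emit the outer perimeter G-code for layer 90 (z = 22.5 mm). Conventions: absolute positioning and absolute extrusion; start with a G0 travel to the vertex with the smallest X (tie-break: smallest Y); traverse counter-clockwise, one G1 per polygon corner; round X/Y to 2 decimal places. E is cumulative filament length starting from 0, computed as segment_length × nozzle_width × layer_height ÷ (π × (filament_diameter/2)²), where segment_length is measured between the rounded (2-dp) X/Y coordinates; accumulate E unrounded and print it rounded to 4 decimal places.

G0 X-3.50 Y12.50 Z22.50
G1 X-3.27 Y11.35 E0.0305
G1 X-2.62 Y10.38 E0.0608
G1 X-1.65 Y9.73 E0.0912
G1 X-0.50 Y9.50 E0.1216
G1 X0.65 Y9.73 E0.1521
G1 X1.62 Y10.38 E0.1824
G1 X2.27 Y11.35 E0.2128
G1 X2.50 Y12.50 E0.2433
G1 X2.27 Y13.65 E0.2737
G1 X1.62 Y14.62 E0.3041
G1 X0.65 Y15.27 E0.3344
G1 X-0.50 Y15.50 E0.3649
G1 X-1.65 Y15.27 E0.3954
G1 X-2.62 Y14.62 E0.4257
G1 X-3.27 Y13.65 E0.4560
G1 X-3.50 Y12.50 E0.4865

At z = 22.5 mm: the cylinder does not reach this height (z outside [0, 22]); the r=3 cylinder at (-0.5, 12.5) gives a regular 16-gon of circumradius 3 (constant along its height); the cube at (9, -1) is not intersected at this z (z outside [2.5, 18]); Taking the union: only the r=3 cylinder at (-0.5, 12.5) is present, so the union is just that shape — 1 connected region. The outline is a single polygon with 16 vertices. Extrusion per mm of travel: 0.25 × 0.25 / (π × 0.875²) = 0.025984. Accumulating E over each segment gives final E = 0.4865.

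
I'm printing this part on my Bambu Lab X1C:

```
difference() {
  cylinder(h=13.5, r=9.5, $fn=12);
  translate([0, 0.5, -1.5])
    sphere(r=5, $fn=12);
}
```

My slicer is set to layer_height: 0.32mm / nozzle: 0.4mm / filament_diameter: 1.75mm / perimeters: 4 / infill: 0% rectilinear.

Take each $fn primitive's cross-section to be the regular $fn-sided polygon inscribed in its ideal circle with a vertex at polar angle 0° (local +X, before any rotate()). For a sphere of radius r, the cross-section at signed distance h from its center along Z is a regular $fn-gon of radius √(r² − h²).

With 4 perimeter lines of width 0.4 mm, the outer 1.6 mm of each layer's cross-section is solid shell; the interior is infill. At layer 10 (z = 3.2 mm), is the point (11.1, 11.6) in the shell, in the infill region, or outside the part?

At z = 3.2 mm: the r=9.5 cylinder contributes a regular 12-gon of circumradius 9.5; the r=5 sphere at (0, 0.5) contributes a regular 12-gon of circumradius √(5²−4.7²) = 1.706; After the difference (first − rest): starting from the r=9.5 cylinder, the r=5 sphere at (0, 0.5) lies wholly inside it (removes its full 8.73 mm² and its 10.60 mm outline becomes a hole wall) — 1 connected region with 1 hole. Overall, the cross-section is one region with 1 hole. The nearest boundary edge runs (4.75, 8.23)→(8.23, 4.75); distance from the point to it = 6.88 mm. The point is not inside any of the regions above, so it lies outside the cross-section (6.88 mm from the nearest boundary).

outside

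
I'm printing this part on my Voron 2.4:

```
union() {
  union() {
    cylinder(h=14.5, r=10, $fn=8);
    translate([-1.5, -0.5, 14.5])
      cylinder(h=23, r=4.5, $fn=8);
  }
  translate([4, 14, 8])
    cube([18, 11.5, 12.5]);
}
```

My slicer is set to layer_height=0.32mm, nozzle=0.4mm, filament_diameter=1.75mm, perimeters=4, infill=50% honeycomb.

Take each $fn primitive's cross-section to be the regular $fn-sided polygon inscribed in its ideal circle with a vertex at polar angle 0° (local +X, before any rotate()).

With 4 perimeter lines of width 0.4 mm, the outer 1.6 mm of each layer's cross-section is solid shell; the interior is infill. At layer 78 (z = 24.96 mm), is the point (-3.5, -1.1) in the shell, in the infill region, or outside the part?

infill

At z = 24.96 mm: the cylinder is absent (z outside [0, 14.5]); the cylinder at (-1.5, -0.5): section is a regular 8-gon, circumradius r=4.5; Combining (union): only the r=4.5 cylinder at (-1.5, -0.5) is present, so the union is just that shape — 1 connected region; the cube at (4, 14) is absent (z outside [8, 20.5]); Taking the union: only that combined region is present, so the union is just that shape — 1 connected region. Overall, the cross-section is a single solid region. The nearest boundary edge runs (-6.00, -0.50)→(-4.68, -3.68); distance from the point to it = 2.08 mm. The point is inside the cross-section and 2.08 mm from the nearest boundary — more than the 1.6 mm shell width (4 × 0.4), so it's in the infill interior.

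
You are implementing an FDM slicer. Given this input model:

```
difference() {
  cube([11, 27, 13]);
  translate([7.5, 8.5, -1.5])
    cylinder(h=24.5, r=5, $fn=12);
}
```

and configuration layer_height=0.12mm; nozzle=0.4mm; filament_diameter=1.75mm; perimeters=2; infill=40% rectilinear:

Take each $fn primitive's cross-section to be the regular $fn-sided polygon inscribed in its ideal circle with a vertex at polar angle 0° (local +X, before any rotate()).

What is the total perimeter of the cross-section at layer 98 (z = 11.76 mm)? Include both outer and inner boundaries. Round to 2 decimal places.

At z = 11.76 mm: the 11×27 cube contributes its full rectangle (perimeter 76.00 mm); the r=5 cylinder at (7.5, 8.5) gives a regular 12-gon of circumradius 5 (constant along its height) (perimeter = 2·12·5.000·sin(180°/12) = 31.06 mm); Subtracting the remaining from the first: starting from the 11×27 cube, the r=5 cylinder at (7.5, 8.5) partially overlaps it — only the 68.49 mm² overlap (of its 75.00 mm²) is removed, clipping the outline — boundary = 92.87 mm. Overall, the cross-section is a single solid region. Total boundary length (outer) = 92.87 mm.

92.87 mm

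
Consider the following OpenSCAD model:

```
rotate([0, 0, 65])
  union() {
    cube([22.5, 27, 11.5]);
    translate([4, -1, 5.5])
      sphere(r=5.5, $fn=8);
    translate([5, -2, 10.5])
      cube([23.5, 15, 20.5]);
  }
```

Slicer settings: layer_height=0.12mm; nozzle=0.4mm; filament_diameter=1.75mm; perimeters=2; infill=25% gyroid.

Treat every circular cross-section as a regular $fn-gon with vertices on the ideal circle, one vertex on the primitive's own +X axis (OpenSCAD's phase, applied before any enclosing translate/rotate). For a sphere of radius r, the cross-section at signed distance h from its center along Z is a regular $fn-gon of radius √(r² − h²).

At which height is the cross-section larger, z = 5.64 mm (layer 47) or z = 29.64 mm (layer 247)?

Layer 47 (z = 5.64): the 22.5×27 cube contributes its full rectangle (area 607.50 mm²); the sphere at (4, -1): section is a regular 8-gon, circumradius = √(r²−h²) = √(5.5²−0.14²) = 5.498 (area = (8/2)·5.498²·sin(360°/8) = 85.50 mm²); the cube at (5, -2) is not intersected at this z (z outside [10.5, 31]); Merging all regions: the regions partially overlap — summed areas 693.00 mm² minus the doubly-counted overlap 30.75 mm² gives 662.25 mm² — area = 662.25 mm²; (whole slice rotated 65° about Z — lengths, areas and connectivity unchanged). So its area = 662.25 mm². Layer 247 (z = 29.64): the cube is absent (z outside [0, 11.5]); the sphere at (4, -1) is absent (|z−center|=24.140 > r=5.5); the 23.5×15 cube at (5, -2) contributes its full rectangle (area 352.50 mm²); Combining (union): only the 23.5×15 cube at (5, -2) is present, so the union is just that shape — area = 352.50 mm²; (whole slice rotated 65° about Z — lengths, areas and connectivity unchanged). So its area = 352.50 mm². Layer 47 is larger (662.25 vs 352.50 mm²).

layer 47 (z = 5.64 mm)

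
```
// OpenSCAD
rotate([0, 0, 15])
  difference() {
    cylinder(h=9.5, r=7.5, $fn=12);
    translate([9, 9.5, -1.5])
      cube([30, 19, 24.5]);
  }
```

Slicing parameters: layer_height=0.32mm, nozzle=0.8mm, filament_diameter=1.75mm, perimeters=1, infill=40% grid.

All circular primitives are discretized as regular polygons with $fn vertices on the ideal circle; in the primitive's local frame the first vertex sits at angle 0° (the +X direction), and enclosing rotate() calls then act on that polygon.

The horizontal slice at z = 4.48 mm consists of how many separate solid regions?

At z = 4.48 mm: the r=7.5 cylinder gives a regular 12-gon of circumradius 7.5 (constant along its height); the cube at (9, 9.5) is present — its section is the full 30×19 rectangle; Taking the first minus the rest: starting from the r=7.5 cylinder, the 30×19 cube at (9, 9.5) misses the remaining region (no effect) — 1 connected region; (whole slice rotated 15° about Z — lengths, areas and connectivity unchanged). The result has 1 disconnected region.

1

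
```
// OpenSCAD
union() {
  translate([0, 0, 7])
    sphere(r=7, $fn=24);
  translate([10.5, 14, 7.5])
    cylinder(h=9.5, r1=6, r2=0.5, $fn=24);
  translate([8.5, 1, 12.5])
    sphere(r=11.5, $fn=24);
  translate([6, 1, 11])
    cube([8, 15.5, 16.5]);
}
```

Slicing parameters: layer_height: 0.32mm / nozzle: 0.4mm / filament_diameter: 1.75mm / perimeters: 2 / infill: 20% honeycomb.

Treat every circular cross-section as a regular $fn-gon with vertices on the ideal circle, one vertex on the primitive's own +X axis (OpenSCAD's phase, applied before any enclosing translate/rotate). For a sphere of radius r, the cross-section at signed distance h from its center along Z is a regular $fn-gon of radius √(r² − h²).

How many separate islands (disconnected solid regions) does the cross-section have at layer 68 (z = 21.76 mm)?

At z = 21.76 mm: the sphere is absent (|z−center|=14.760 > r=7); the cone at (10.5, 14) is not intersected at this z (z outside [7.5, 17]); the r=11.5 sphere at (8.5, 1) slices to a regular 24-gon of circumradius 6.819 (√(r²−h²) with h=9.26 from center); the cube at (6, 1) is present — its section is the full 8×15.5 rectangle; Merging all regions: the regions partially overlap (shared area 49.21 mm²), so overlapping operands fuse into one piece — 1 connected region. Overall, the cross-section is a single solid region. Island count = 1.

1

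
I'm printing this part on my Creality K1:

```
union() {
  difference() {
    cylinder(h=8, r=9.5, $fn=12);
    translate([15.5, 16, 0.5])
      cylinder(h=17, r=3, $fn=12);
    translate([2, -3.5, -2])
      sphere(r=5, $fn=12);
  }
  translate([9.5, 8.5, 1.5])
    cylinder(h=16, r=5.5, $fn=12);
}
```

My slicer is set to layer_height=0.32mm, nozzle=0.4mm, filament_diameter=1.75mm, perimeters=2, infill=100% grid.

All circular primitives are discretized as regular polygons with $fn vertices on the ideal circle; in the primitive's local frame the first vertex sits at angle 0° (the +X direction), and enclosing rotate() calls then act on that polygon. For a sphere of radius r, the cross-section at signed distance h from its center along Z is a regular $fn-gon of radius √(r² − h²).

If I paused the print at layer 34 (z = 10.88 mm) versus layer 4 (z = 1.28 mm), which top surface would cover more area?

layer 4 (z = 1.28 mm)

Layer 34 (z = 10.88): the cylinder is not intersected at this z (z outside [0, 8]); the r=3 cylinder at (15.5, 16) gives a regular 12-gon of circumradius 3 (constant along its height) (area = (12/2)·3.000²·sin(360°/12) = 27.00 mm²); the sphere at (2, -3.5) does not reach this height (|z−center|=12.880 > r=5); Subtracting the remaining from the first: the first operand is absent here, so nothing remains; the cylinder at (9.5, 8.5): section is a regular 12-gon, circumradius r=5.5 (area = (12/2)·5.500²·sin(360°/12) = 90.75 mm²); Combining (union): only the r=5.5 cylinder at (9.5, 8.5) is present, so the union is just that shape — area = 90.75 mm². So its area = 90.75 mm². Layer 4 (z = 1.28): the r=9.5 cylinder gives a regular 12-gon of circumradius 9.5 (constant along its height) (area = (12/2)·9.500²·sin(360°/12) = 270.75 mm²); the cylinder at (15.5, 16): section is a regular 12-gon, circumradius r=3 (area = (12/2)·3.000²·sin(360°/12) = 27.00 mm²); the r=5 sphere at (2, -3.5) contributes a regular 12-gon of circumradius √(5²−3.28²) = 3.774 (area = (12/2)·3.774²·sin(360°/12) = 42.72 mm²); Subtracting the remaining from the first: starting from the r=9.5 cylinder (270.75 mm²), the r=3 cylinder at (15.5, 16) misses the remaining region (no effect); the r=5 sphere at (2, -3.5) lies wholly inside it (removes its full 42.72 mm² and its 23.44 mm outline becomes a hole wall) — area = 228.03 mm²; the cylinder at (9.5, 8.5) is not intersected at this z (z outside [1.5, 17.5]); Merging all regions: only the result so far is present, so the union is just that shape — area = 228.03 mm². So its area = 228.03 mm². Layer 4 is larger (228.03 vs 90.75 mm²).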